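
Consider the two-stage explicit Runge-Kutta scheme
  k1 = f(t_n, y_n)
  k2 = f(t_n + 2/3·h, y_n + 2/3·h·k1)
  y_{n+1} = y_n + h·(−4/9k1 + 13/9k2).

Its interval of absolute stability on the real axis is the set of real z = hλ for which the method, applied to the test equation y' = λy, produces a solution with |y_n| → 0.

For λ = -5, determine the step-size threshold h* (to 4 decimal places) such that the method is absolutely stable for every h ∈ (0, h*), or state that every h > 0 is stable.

(-1.0385,0); λ=-5 ⇒ h* = (27/26)/5 = 0.2077.

With y'=λy (z=hλ):
  k1=λy_n ⇒ h·k1=z·y_n;  k2=λ(1+2/3z)y_n ⇒ h·k2=z(1+2/3z)y_n
  y_{n+1}/y_n = 1 − 4/9z + 13/9z(1+2/3z) = 1 + z + 26/27z²
  so R(z) = 1 + z + 26/27z².

Need |R(x)|<1, x<0.
x=-1.54: |R|=1.7438
R=1: x+26/27x²=0 ⇒ x=−27/26=-1.0385; min R=1−1/(4·26/27)=0.7404>−1
Confirm numerically:
  x=-1.007: |R|=0.96949 <1
  x=-0.863: |R|=0.85418 <1
  x=-0.834: |R|=0.83579 <1
  x=-0.723: |R|=0.78037 <1
  x=-1.527: |R|=1.71837 >1
  x=-1.230: |R|=1.22687 >1
Stable set (-1.0385, 0).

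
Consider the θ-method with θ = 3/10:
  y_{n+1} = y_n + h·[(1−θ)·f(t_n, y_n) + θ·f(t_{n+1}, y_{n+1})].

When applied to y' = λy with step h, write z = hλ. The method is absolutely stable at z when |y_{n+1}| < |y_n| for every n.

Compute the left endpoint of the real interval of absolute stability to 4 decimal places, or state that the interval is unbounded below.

z* = -5.0000.

Test eqn y'=λy, z=hλ:
  y_{n+1} = y_n + z·[7/10·y_n + 3/10·y_{n+1}] ⇒ (1 − 3/10z)y_{n+1} = (1 + 7/10z)y_n
  R(z) = (1 + 7/10z)/(1 − 3/10z).

Find x<0 with |R(x)|<1.
x=-0.49: |R|=0.5728
R=−1: 1+7/10x = −1+3/10x ⇒ -2/5x=2 ⇒ x=2/(-2/5)=-5.0000
Confirm numerically:
  x=-4.416: |R|=0.89952 <1
  x=-4.311: |R|=0.87982 <1
  x=-2.153: |R|=0.30810 <1
  x=-5.552: |R|=1.08283 >1
  x=-5.257: |R|=1.03989 >1
  x=-5.119: |R|=1.01877 >1
So |R|<1 on (-5.0000, 0).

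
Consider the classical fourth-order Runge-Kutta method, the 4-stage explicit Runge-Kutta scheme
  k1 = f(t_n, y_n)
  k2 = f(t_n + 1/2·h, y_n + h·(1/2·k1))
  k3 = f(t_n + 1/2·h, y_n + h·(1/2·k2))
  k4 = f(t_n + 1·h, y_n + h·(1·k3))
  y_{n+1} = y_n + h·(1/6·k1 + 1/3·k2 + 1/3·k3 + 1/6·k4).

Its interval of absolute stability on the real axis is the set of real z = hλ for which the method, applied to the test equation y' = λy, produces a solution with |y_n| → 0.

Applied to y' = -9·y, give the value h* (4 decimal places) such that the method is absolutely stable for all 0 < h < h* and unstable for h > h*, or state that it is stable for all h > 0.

(-2.7853,0); λ=-9 ⇒ h* = 0.3095.

Set f=λy, z=hλ:
  order 4, 4-stage ⇒ R(z)=1+z+z^2/2+z^3/6+z^4/24
  (e.g. R(-1.48)=0.27481, |R|=0.27481)

Boundary: |R(x)|=1, x<0.
x=-1.48: |R|=0.2748
|R(-2.54)|=0.6889 |R(-1.83)|=0.2903 |R(-0.81)|=0.4474
Bisect:
  x_lo=-3.6835 |R|=3.4413  x_hi=-0.1584 |R|=0.8535
  mid=-1.92092 |R|=0.31002 →hi
  mid=-2.80218 |R|=1.02577 →lo
  mid=-2.36155 |R|=0.52780 →hi
  mid=-2.58187 |R|=0.73418 →hi
  mid=-2.69203 |R|=0.86825 →hi
  mid=-2.74711 |R|=0.94393 →hi
  mid=-2.77464 |R|=0.98406 →hi
  mid=-2.78841 |R|=1.00472 →lo
  mid=-2.78153 |R|=0.99434 →hi
  ...
  [-2.78540,-2.78519] ⇒ x*=-2.7853
So |R|<1 on (-2.7853, 0).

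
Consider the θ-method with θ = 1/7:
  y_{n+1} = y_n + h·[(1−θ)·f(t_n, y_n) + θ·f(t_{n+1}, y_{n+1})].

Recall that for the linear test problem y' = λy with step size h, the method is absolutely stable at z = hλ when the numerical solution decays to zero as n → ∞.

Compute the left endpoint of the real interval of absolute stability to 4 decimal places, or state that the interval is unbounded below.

left endpoint -2.8000.

With y'=λy (z=hλ):
  y_{n+1} = y_n + z·[6/7·y_n + 1/7·y_{n+1}] ⇒ (1 − 1/7z)y_{n+1} = (1 + 6/7z)y_n
  Hence R(z) = (1 + 6/7z)/(1 − 1/7z).

Need |R(x)|<1, x<0.
x=-1.17: |R|=0.0024
R=−1: 1+6/7x = −1+1/7x ⇒ -5/7x=2 ⇒ x=2/(-5/7)=-2.8000
Confirm numerically:
  x=-2.112: |R|=0.62248 <1
  x=-2.102: |R|=0.61657 <1
  x=-2.086: |R|=0.60709 <1
  x=-3.191: |R|=1.19184 >1
  x=-3.170: |R|=1.18191 >1
Interval (-2.8000, 0).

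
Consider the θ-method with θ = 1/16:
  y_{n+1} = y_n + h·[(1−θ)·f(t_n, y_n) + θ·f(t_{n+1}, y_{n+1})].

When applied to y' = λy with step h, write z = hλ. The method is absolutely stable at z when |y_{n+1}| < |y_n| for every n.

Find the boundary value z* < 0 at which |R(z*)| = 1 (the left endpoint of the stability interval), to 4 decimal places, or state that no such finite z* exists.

Set f=λy, z=hλ:
  y_{n+1} = y_n + z·[15/16·y_n + 1/16·y_{n+1}] ⇒ (1 − 1/16z)y_{n+1} = (1 + 15/16z)y_n
  so R(z) = (1 + 15/16z)/(1 − 1/16z).

Find x<0 with |R(x)|<1.
x=-0.82: |R|=0.2200
R=−1: 1+15/16x = −1+1/16x ⇒ -7/8x=2 ⇒ x=2/(-7/8)=-2.2857
Confirm numerically:
  x=-1.834: |R|=0.64540 <1
  x=-1.093: |R|=0.02311 <1
  x=-0.937: |R|=0.11484 <1
  x=-0.915: |R|=0.13450 <1
  x=-2.767: |R|=1.35903 >1
  x=-2.460: |R|=1.13218 >1
  x=-2.361: |R|=1.05740 >1
So |R|<1 on (-2.2857, 0).

z* = -2.2857.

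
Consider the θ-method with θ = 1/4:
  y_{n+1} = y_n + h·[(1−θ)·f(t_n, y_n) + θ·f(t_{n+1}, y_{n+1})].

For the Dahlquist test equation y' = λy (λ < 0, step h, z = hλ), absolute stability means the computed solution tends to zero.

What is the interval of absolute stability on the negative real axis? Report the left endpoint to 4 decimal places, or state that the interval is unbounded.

With y'=λy (z=hλ):
  y_{n+1} = y_n + z·[3/4·y_n + 1/4·y_{n+1}] ⇒ (1 − 1/4z)y_{n+1} = (1 + 3/4z)y_n
  R(z) = (1 + 3/4z)/(1 − 1/4z).

Need |R(x)|<1, x<0.
x=-0.65: |R|=0.4409
R=−1: 1+3/4x = −1+1/4x ⇒ -1/2x=2 ⇒ x=2/(-1/2)=-4.0000
Confirm numerically:
  x=-3.176: |R|=0.77035 <1
  x=-2.785: |R|=0.64186 <1
  x=-2.514: |R|=0.54375 <1
  x=-4.443: |R|=1.10494 >1
  x=-4.436: |R|=1.10337 >1
So |R|<1 on (-4.0000, 0).

z∈(-4.0000,0).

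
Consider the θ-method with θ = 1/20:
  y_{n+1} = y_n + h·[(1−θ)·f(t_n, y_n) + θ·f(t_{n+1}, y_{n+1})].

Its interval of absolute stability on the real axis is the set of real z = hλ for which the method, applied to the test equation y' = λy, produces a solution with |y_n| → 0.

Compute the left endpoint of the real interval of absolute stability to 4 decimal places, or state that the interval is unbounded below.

Test eqn y'=λy, z=hλ:
  y_{n+1} = y_n + z·[19/20·y_n + 1/20·y_{n+1}] ⇒ (1 − 1/20z)y_{n+1} = (1 + 19/20z)y_n
  Hence R(z) = (1 + 19/20z)/(1 − 1/20z).

Solve |R(x)|<1 on ℝ⁻.
x=-0.35: |R|=0.6560
R=−1: 1+19/20x = −1+1/20x ⇒ -9/10x=2 ⇒ x=2/(-9/10)=-2.2222
Confirm numerically:
  x=-1.625: |R|=0.50289 <1
  x=-1.553: |R|=0.44110 <1
  x=-1.064: |R|=0.01025 <1
  x=-2.694: |R|=1.37420 >1
  x=-2.347: |R|=1.10051 >1
  x=-2.323: |R|=1.08126 >1
Interval (-2.2222, 0).

left endpoint -2.2222.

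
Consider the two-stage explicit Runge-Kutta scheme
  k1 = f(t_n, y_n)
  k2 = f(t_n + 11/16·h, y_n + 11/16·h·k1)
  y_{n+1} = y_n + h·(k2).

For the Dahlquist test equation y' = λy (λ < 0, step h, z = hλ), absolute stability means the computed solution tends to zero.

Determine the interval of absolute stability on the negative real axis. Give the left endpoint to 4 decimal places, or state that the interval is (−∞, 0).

(-1.4545, 0).

Test eqn y'=λy, z=hλ:
  k1=λy_n ⇒ h·k1=z·y_n;  k2=λ(1+11/16z)y_n ⇒ h·k2=z(1+11/16z)y_n
  y_{n+1}/y_n = 1 + z(1+11/16z) = 1 + z + 11/16z²
  so R(z) = 1 + z + 11/16z².

Boundary: |R(x)|=1, x<0.
x=-1.68: |R|=1.2604
R=1: x+11/16x²=0 ⇒ x=−16/11=-1.4545; min R=1−1/(4·11/16)=0.6364>−1
Confirm numerically:
  x=-1.134: |R|=0.75009 <1
  x=-1.033: |R|=0.70062 <1
  x=-0.594: |R|=0.64857 <1
  x=-1.936: |R|=1.64082 >1
  x=-1.872: |R|=1.53726 >1
  x=-1.860: |R|=1.51848 >1
Interval (-1.4545, 0).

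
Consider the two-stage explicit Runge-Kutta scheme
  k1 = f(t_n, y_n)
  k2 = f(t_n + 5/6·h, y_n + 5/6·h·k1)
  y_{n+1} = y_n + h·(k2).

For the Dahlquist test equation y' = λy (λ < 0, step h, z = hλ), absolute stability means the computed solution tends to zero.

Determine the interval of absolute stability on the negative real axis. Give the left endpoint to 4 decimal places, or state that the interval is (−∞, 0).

Test eqn y'=λy, z=hλ:
  k1=λy_n ⇒ h·k1=z·y_n;  k2=λ(1+5/6z)y_n ⇒ h·k2=z(1+5/6z)y_n
  y_{n+1}/y_n = 1 + z(1+5/6z) = 1 + z + 5/6z²
  ⇒ R(z) = 1 + z + 5/6z².

Solve |R(x)|<1 on ℝ⁻.
x=-1.67: |R|=1.6541
R=1: x+5/6x²=0 ⇒ x=−6/5=-1.2000; min R=1−1/(4·5/6)=0.7000>−1
Confirm numerically:
  x=-1.104: |R|=0.91168 <1
  x=-0.805: |R|=0.73502 <1
  x=-0.786: |R|=0.72883 <1
  x=-1.500: |R|=1.37500 >1
  x=-1.449: |R|=1.30067 >1
Interval (-1.2000, 0).

(-1.2000, 0).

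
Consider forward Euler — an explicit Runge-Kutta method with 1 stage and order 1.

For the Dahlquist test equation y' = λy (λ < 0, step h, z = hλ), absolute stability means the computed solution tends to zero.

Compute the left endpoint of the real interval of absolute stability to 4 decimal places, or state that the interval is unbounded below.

left endpoint -2.0000.

Test eqn y'=λy, z=hλ:
  order 1, 1-stage ⇒ R(z)=1+z
  (e.g. R(-1.59)=-0.59000, |R|=0.59000)

Find x<0 with |R(x)|<1.
x=-1.59: |R|=0.5900
|R(-1.9)|=0.9000 |R(-1.86)|=0.8600 |R(-1.19)|=0.1900
Bisect:
  x_lo=-2.5186 |R|=1.5186  x_hi=-0.3990 |R|=0.6010
  mid=-1.45880 |R|=0.45880 →hi
  mid=-1.98871 |R|=0.98871 →hi
  mid=-2.25367 |R|=1.25367 →lo
  mid=-2.12119 |R|=1.12119 →lo
  mid=-2.05495 |R|=1.05495 →lo
  mid=-2.02183 |R|=1.02183 →lo
  mid=-2.00527 |R|=1.00527 →lo
  mid=-1.99699 |R|=0.99699 →hi
  ...
  [-2.00010,-1.99997] ⇒ x*=-2.0000
So |R|<1 on (-2.0000, 0).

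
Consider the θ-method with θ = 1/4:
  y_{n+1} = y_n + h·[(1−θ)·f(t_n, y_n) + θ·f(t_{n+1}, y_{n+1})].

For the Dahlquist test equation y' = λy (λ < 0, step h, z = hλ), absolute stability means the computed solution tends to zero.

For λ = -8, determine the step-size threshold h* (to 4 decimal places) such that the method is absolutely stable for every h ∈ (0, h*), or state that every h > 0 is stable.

Test eqn y'=λy, z=hλ:
  y_{n+1} = y_n + z·[3/4·y_n + 1/4·y_{n+1}] ⇒ (1 − 1/4z)y_{n+1} = (1 + 3/4z)y_n
  so R(z) = (1 + 3/4z)/(1 − 1/4z).

Solve |R(x)|<1 on ℝ⁻.
x=-0.88: |R|=0.2787
R=−1: 1+3/4x = −1+1/4x ⇒ -1/2x=2 ⇒ x=2/(-1/2)=-4.0000
Confirm numerically:
  x=-3.838: |R|=0.95866 <1
  x=-2.515: |R|=0.54413 <1
  x=-2.475: |R|=0.52896 <1
  x=-4.536: |R|=1.12559 >1
  x=-4.442: |R|=1.10471 >1
  x=-4.090: |R|=1.02225 >1
Stable set (-4.0000, 0).

(-4.0000,0); λ=-8 ⇒ h* = (4)/8 = 0.5000.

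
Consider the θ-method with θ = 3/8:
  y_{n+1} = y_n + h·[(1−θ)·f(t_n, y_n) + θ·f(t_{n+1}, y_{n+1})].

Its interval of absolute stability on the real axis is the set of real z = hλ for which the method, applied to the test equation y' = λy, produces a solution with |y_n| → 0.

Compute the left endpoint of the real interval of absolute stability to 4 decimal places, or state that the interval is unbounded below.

left endpoint -8.0000.

With y'=λy (z=hλ):
  y_{n+1} = y_n + z·[5/8·y_n + 3/8·y_{n+1}] ⇒ (1 − 3/8z)y_{n+1} = (1 + 5/8z)y_n
  ⇒ R(z) = (1 + 5/8z)/(1 − 3/8z).

Solve |R(x)|<1 on ℝ⁻.
x=-1.67: |R|=0.0269
R=−1: 1+5/8x = −1+3/8x ⇒ -1/4x=2 ⇒ x=2/(-1/4)=-8.0000
Confirm numerically:
  x=-4.706: |R|=0.70214 <1
  x=-4.199: |R|=0.63092 <1
  x=-3.330: |R|=0.48082 <1
  x=-8.304: |R|=1.01847 >1
  x=-8.092: |R|=1.00570 >1
Stable set (-8.0000, 0).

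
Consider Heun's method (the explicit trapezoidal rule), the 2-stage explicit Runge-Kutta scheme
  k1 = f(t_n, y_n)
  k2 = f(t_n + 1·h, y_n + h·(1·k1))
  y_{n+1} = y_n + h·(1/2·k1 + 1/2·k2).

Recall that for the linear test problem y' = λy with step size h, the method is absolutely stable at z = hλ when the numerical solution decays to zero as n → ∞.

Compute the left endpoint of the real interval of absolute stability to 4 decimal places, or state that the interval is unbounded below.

Test eqn y'=λy, z=hλ:
  order 2, 2-stage ⇒ R(z)=1+z+z^2/2
  (e.g. R(-1.51)=0.63005, |R|=0.63005)

Boundary: |R(x)|=1, x<0.
x=-1.51: |R|=0.6300
|R(-1.67)|=0.7244 |R(-1.64)|=0.7048 |R(-1.33)|=0.5544
Bisect:
  x_lo=-2.6002 |R|=1.7803  x_hi=-0.2650 |R|=0.7701
  mid=-1.43261 |R|=0.59358 →hi
  mid=-2.01641 |R|=1.01655 →lo
  mid=-1.72451 |R|=0.76246 →hi
  mid=-1.87046 |R|=0.87885 →hi
  mid=-1.94344 |R|=0.94504 →hi
  mid=-1.97992 |R|=0.98012 →hi
  mid=-1.99817 |R|=0.99817 →hi
  mid=-2.00729 |R|=1.00732 →lo
  mid=-2.00273 |R|=1.00273 →lo
  ...
  [-2.00002,-1.99988] ⇒ x*=-2.0000
So |R|<1 on (-2.0000, 0).

z* = -2.0000.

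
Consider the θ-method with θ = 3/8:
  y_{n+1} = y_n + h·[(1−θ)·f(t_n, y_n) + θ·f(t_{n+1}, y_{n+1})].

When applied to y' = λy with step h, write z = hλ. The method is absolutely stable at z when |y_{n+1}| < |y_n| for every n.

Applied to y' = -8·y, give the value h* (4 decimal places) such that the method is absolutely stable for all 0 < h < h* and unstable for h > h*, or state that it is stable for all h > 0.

(-8.0000,0); λ=-8 ⇒ h* = (8)/8 = 1.0000.

On y'=λy, z=hλ:
  y_{n+1} = y_n + z·[5/8·y_n + 3/8·y_{n+1}] ⇒ (1 − 3/8z)y_{n+1} = (1 + 5/8z)y_n
  ⇒ R(z) = (1 + 5/8z)/(1 − 3/8z).

Solve |R(x)|<1 on ℝ⁻.
x=-0.44: |R|=0.6223
R=−1: 1+5/8x = −1+3/8x ⇒ -1/4x=2 ⇒ x=2/(-1/4)=-8.0000
Confirm numerically:
  x=-7.083: |R|=0.93730 <1
  x=-6.352: |R|=0.87818 <1
  x=-5.845: |R|=0.83121 <1
  x=-4.672: |R|=0.69767 <1
  x=-8.256: |R|=1.01562 >1
  x=-8.065: |R|=1.00404 >1
Stable set (-8.0000, 0).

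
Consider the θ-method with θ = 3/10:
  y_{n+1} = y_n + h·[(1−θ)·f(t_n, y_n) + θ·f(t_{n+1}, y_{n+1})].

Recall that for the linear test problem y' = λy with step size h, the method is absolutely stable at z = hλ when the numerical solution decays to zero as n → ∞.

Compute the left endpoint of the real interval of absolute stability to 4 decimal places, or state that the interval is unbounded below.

With y'=λy (z=hλ):
  y_{n+1} = y_n + z·[7/10·y_n + 3/10·y_{n+1}] ⇒ (1 − 3/10z)y_{n+1} = (1 + 7/10z)y_n
  so R(z) = (1 + 7/10z)/(1 − 3/10z).

Boundary: |R(x)|=1, x<0.
x=-0.4: |R|=0.6429
R=−1: 1+7/10x = −1+3/10x ⇒ -2/5x=2 ⇒ x=2/(-2/5)=-5.0000
Confirm numerically:
  x=-4.385: |R|=0.89376 <1
  x=-3.814: |R|=0.77875 <1
  x=-3.493: |R|=0.70565 <1
  x=-3.345: |R|=0.66958 <1
  x=-5.425: |R|=1.06470 >1
  x=-5.269: |R|=1.04169 >1
  x=-5.040: |R|=1.00637 >1
So |R|<1 on (-5.0000, 0).

left endpoint -5.0000.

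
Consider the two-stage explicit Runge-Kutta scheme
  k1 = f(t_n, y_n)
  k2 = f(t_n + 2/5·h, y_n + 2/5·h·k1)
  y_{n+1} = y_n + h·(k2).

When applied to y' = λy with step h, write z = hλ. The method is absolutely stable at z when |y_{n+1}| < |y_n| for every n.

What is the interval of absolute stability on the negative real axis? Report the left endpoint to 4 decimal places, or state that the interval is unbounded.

Set f=λy, z=hλ:
  k1=λy_n ⇒ h·k1=z·y_n;  k2=λ(1+2/5z)y_n ⇒ h·k2=z(1+2/5z)y_n
  y_{n+1}/y_n = 1 + z(1+2/5z) = 1 + z + 2/5z²
  so R(z) = 1 + z + 2/5z².

Need |R(x)|<1, x<0.
x=-1.79: |R|=0.4916
R=1: x+2/5x²=0 ⇒ x=−5/2=-2.5000; min R=1−1/(4·2/5)=0.3750>−1
Confirm numerically:
  x=-2.134: |R|=0.68758 <1
  x=-1.848: |R|=0.51804 <1
  x=-1.265: |R|=0.37509 <1
  x=-1.201: |R|=0.37596 <1
  x=-3.010: |R|=1.61404 >1
  x=-2.940: |R|=1.51744 >1
  x=-2.635: |R|=1.14229 >1
So |R|<1 on (-2.5000, 0).

(-2.5000, 0).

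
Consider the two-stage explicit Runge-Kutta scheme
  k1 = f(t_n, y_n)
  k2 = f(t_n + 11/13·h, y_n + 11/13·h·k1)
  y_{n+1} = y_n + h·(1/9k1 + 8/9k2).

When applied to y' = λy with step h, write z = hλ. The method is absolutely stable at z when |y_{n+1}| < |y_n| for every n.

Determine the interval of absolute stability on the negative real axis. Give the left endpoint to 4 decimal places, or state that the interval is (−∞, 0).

(-1.3295, 0).

With y'=λy (z=hλ):
  k1=λy_n ⇒ h·k1=z·y_n;  k2=λ(1+11/13z)y_n ⇒ h·k2=z(1+11/13z)y_n
  y_{n+1}/y_n = 1 + 1/9z + 8/9z(1+11/13z) = 1 + z + 88/117z²
  Hence R(z) = 1 + z + 88/117z².

Need |R(x)|<1, x<0.
x=-1.33: |R|=1.0005
R=1: x+88/117x²=0 ⇒ x=−117/88=-1.3295; min R=1−1/(4·88/117)=0.6676>−1
Confirm numerically:
  x=-0.964: |R|=0.73496 <1
  x=-0.941: |R|=0.72500 <1
  x=-0.881: |R|=0.70278 <1
  x=-1.854: |R|=1.73133 >1
  x=-1.728: |R|=1.51787 >1
  x=-1.557: |R|=1.26637 >1
So |R|<1 on (-1.3295, 0).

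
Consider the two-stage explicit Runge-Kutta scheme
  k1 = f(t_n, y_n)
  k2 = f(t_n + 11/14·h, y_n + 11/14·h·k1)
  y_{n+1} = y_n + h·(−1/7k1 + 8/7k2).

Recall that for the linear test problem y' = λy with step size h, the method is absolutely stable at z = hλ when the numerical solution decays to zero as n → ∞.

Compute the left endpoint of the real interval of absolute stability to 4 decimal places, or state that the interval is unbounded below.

Test eqn y'=λy, z=hλ:
  k1=λy_n ⇒ h·k1=z·y_n;  k2=λ(1+11/14z)y_n ⇒ h·k2=z(1+11/14z)y_n
  y_{n+1}/y_n = 1 − 1/7z + 8/7z(1+11/14z) = 1 + z + 44/49z²
  so R(z) = 1 + z + 44/49z².

Find x<0 with |R(x)|<1.
x=-0.33: |R|=0.7678
R=1: x+44/49x²=0 ⇒ x=−49/44=-1.1136; min R=1−1/(4·44/49)=0.7216>−1
Confirm numerically:
  x=-0.908: |R|=0.83234 <1
  x=-0.858: |R|=0.80305 <1
  x=-0.833: |R|=0.79008 <1
  x=-0.638: |R|=0.72751 <1
  x=-1.467: |R|=1.46549 >1
  x=-1.275: |R|=1.18474 >1
Interval (-1.1136, 0).

z* = -1.1136.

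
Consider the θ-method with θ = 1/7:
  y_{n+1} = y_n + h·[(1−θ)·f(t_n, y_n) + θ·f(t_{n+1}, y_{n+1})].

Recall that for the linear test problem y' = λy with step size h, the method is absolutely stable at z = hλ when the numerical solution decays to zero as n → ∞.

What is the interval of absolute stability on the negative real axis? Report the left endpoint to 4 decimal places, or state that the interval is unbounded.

z∈(-2.8000,0).

Set f=λy, z=hλ:
  y_{n+1} = y_n + z·[6/7·y_n + 1/7·y_{n+1}] ⇒ (1 − 1/7z)y_{n+1} = (1 + 6/7z)y_n
  ⇒ R(z) = (1 + 6/7z)/(1 − 1/7z).

Boundary: |R(x)|=1, x<0.
x=-0.52: |R|=0.5160
R=−1: 1+6/7x = −1+1/7x ⇒ -5/7x=2 ⇒ x=2/(-5/7)=-2.8000
Confirm numerically:
  x=-2.751: |R|=0.97487 <1
  x=-2.510: |R|=0.84753 <1
  x=-1.912: |R|=0.50180 <1
  x=-1.672: |R|=0.34963 <1
  x=-3.128: |R|=1.16193 >1
  x=-2.964: |R|=1.08230 >1
Stable set (-2.8000, 0).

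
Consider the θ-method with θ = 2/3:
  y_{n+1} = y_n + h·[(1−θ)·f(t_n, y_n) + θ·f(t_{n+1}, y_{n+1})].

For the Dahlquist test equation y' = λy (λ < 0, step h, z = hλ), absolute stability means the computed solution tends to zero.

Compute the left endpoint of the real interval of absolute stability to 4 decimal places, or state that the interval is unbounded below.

interval (−∞, 0).

On y'=λy, z=hλ:
  y_{n+1} = y_n + z·[1/3·y_n + 2/3·y_{n+1}] ⇒ (1 − 2/3z)y_{n+1} = (1 + 1/3z)y_n
  ⇒ R(z) = (1 + 1/3z)/(1 − 2/3z).

Solve |R(x)|<1 on ℝ⁻.
x=-1.07: |R|=0.3755
x=-2: |R|=0.1429
x=-10: |R|=0.3043
x=-100: |R|=0.4778
θ=2/3≥1/2 ⇒ |1+1/3x|<|1−2/3x| ∀x<0 ⇒ stable on all of ℝ⁻.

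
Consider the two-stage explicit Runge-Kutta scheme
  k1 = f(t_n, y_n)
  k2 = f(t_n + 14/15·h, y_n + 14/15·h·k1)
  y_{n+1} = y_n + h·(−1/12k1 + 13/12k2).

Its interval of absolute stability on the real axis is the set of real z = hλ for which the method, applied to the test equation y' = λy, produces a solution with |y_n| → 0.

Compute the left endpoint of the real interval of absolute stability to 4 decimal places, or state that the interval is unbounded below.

left endpoint -0.9890.

With y'=λy (z=hλ):
  k1=λy_n ⇒ h·k1=z·y_n;  k2=λ(1+14/15z)y_n ⇒ h·k2=z(1+14/15z)y_n
  y_{n+1}/y_n = 1 − 1/12z + 13/12z(1+14/15z) = 1 + z + 91/90z²
  so R(z) = 1 + z + 91/90z².

Boundary: |R(x)|=1, x<0.
x=-0.92: |R|=0.9358
R=1: x+91/90x²=0 ⇒ x=−90/91=-0.9890; min R=1−1/(4·91/90)=0.7527>−1
Confirm numerically:
  x=-0.502: |R|=0.75280 <1
  x=-0.426: |R|=0.75749 <1
  x=-0.408: |R|=0.76031 <1
  x=-1.201: |R|=1.25743 >1
  x=-1.180: |R|=1.22787 >1
So |R|<1 on (-0.9890, 0).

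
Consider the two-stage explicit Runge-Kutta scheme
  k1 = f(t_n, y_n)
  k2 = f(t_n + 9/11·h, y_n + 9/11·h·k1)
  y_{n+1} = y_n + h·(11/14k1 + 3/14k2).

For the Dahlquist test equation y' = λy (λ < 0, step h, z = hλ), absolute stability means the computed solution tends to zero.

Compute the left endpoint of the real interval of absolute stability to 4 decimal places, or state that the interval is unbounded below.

left endpoint -5.7037.

On y'=λy, z=hλ:
  k1=λy_n ⇒ h·k1=z·y_n;  k2=λ(1+9/11z)y_n ⇒ h·k2=z(1+9/11z)y_n
  y_{n+1}/y_n = 1 + 11/14z + 3/14z(1+9/11z) = 1 + z + 27/154z²
  so R(z) = 1 + z + 27/154z².

Solve |R(x)|<1 on ℝ⁻.
x=-1.71: |R|=0.1973
R=1: x+27/154x²=0 ⇒ x=−154/27=-5.7037; min R=1−1/(4·27/154)=-0.4259>−1
Confirm numerically:
  x=-5.355: |R|=0.67261 <1
  x=-5.328: |R|=0.64904 <1
  x=-4.819: |R|=0.25252 <1
  x=-4.739: |R|=0.19846 <1
  x=-6.062: |R|=1.38080 >1
  x=-5.767: |R|=1.06400 >1
So |R|<1 on (-5.7037, 0).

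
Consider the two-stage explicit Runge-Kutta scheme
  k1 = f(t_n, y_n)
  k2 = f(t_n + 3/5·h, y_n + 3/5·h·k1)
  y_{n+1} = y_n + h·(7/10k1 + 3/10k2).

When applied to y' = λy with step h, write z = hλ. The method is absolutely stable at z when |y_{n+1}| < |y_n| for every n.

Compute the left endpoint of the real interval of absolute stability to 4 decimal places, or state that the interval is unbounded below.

On y'=λy, z=hλ:
  k1=λy_n ⇒ h·k1=z·y_n;  k2=λ(1+3/5z)y_n ⇒ h·k2=z(1+3/5z)y_n
  y_{n+1}/y_n = 1 + 7/10z + 3/10z(1+3/5z) = 1 + z + 9/50z²
  Hence R(z) = 1 + z + 9/50z².

Need |R(x)|<1, x<0.
x=-0.33: |R|=0.6896
R=1: x+9/50x²=0 ⇒ x=−50/9=-5.5556; min R=1−1/(4·9/50)=-0.3889>−1
Confirm numerically:
  x=-4.497: |R|=0.14314 <1
  x=-2.833: |R|=0.38834 <1
  x=-2.554: |R|=0.37988 <1
  x=-6.042: |R|=1.52904 >1
  x=-5.945: |R|=1.41674 >1
  x=-5.701: |R|=1.14925 >1
Stable set (-5.5556, 0).

left endpoint -5.5556.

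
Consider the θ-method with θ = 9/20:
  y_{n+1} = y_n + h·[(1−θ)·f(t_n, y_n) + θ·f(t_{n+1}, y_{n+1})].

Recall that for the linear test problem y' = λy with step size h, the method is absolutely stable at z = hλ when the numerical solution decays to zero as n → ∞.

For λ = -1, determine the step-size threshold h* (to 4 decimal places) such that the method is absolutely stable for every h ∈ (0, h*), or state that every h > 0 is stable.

(-20.0000,0); λ=-1 ⇒ h* = (20)/1 = 20.0000.

With y'=λy (z=hλ):
  y_{n+1} = y_n + z·[11/20·y_n + 9/20·y_{n+1}] ⇒ (1 − 9/20z)y_{n+1} = (1 + 11/20z)y_n
  ⇒ R(z) = (1 + 11/20z)/(1 − 9/20z).

Need |R(x)|<1, x<0.
x=-1.34: |R|=0.1641
R=−1: 1+11/20x = −1+9/20x ⇒ -1/10x=2 ⇒ x=2/(-1/10)=-20.0000
Confirm numerically:
  x=-16.424: |R|=0.95738 <1
  x=-12.985: |R|=0.89749 <1
  x=-12.704: |R|=0.89138 <1
  x=-20.451: |R|=1.00442 >1
  x=-20.265: |R|=1.00262 >1
Stable set (-20.0000, 0).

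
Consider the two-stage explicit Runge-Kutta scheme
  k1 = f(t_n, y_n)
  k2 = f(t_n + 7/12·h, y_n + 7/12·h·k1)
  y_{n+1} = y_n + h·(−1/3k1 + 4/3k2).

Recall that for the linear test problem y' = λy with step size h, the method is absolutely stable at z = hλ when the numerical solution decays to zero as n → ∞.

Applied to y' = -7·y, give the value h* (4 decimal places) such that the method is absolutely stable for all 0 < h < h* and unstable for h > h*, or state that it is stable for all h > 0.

(-1.2857,0); λ=-7 ⇒ h* = (9/7)/7 = 0.1837.

On y'=λy, z=hλ:
  k1=λy_n ⇒ h·k1=z·y_n;  k2=λ(1+7/12z)y_n ⇒ h·k2=z(1+7/12z)y_n
  y_{n+1}/y_n = 1 − 1/3z + 4/3z(1+7/12z) = 1 + z + 7/9z²
  ⇒ R(z) = 1 + z + 7/9z².

Find x<0 with |R(x)|<1.
x=-1.43: |R|=1.1605
R=1: x+7/9x²=0 ⇒ x=−9/7=-1.2857; min R=1−1/(4·7/9)=0.6786>−1
Confirm numerically:
  x=-1.129: |R|=0.86239 <1
  x=-1.000: |R|=0.77778 <1
  x=-0.948: |R|=0.75099 <1
  x=-1.839: |R|=1.79138 >1
  x=-1.637: |R|=1.44726 >1
So |R|<1 on (-1.2857, 0).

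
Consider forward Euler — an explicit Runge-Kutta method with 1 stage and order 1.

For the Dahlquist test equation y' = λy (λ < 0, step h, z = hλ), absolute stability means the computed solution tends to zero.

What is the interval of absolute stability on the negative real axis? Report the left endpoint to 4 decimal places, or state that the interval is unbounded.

On y'=λy, z=hλ:
  order 1, 1-stage ⇒ R(z)=1+z
  (e.g. R(-1.67)=-0.67000, |R|=0.67000)

Boundary: |R(x)|=1, x<0.
x=-1.67: |R|=0.6700
|R(-1.26)|=0.2600 |R(-1.05)|=0.0500 |R(-0.82)|=0.1800
Bisect:
  x_lo=-2.3333 |R|=1.3333  x_hi=-0.2713 |R|=0.7287
  mid=-1.30232 |R|=0.30232 →hi
  mid=-1.81783 |R|=0.81783 →hi
  mid=-2.07558 |R|=1.07558 →lo
  mid=-1.94670 |R|=0.94670 →hi
  mid=-2.01114 |R|=1.01114 →lo
  mid=-1.97892 |R|=0.97892 →hi
  mid=-1.99503 |R|=0.99503 →hi
  ...
  [-2.00007,-1.99994] ⇒ x*=-2.0000
So |R|<1 on (-2.0000, 0).

z∈(-2.0000,0).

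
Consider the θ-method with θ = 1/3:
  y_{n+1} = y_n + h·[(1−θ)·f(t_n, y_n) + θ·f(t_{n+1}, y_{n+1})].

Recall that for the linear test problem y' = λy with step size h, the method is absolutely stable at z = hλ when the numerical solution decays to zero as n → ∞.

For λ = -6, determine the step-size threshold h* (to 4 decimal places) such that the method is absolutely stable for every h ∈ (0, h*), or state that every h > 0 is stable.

With y'=λy (z=hλ):
  y_{n+1} = y_n + z·[2/3·y_n + 1/3·y_{n+1}] ⇒ (1 − 1/3z)y_{n+1} = (1 + 2/3z)y_n
  ⇒ R(z) = (1 + 2/3z)/(1 − 1/3z).

Find x<0 with |R(x)|<1.
x=-1.19: |R|=0.1480
R=−1: 1+2/3x = −1+1/3x ⇒ -1/3x=2 ⇒ x=2/(-1/3)=-6.0000
Confirm numerically:
  x=-5.609: |R|=0.95458 <1
  x=-3.718: |R|=0.66032 <1
  x=-2.785: |R|=0.44425 <1
  x=-6.483: |R|=1.05093 >1
  x=-6.370: |R|=1.03949 >1
  x=-6.274: |R|=1.02954 >1
Interval (-6.0000, 0).

(-6.0000,0); λ=-6 ⇒ h* = (6)/6 = 1.0000.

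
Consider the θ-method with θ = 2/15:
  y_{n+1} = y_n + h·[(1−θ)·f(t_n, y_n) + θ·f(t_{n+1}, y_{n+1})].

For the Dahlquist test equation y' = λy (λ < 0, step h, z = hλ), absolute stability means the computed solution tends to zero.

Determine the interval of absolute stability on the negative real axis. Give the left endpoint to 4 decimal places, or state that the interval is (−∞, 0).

On y'=λy, z=hλ:
  y_{n+1} = y_n + z·[13/15·y_n + 2/15·y_{n+1}] ⇒ (1 − 2/15z)y_{n+1} = (1 + 13/15z)y_n
  so R(z) = (1 + 13/15z)/(1 − 2/15z).

Solve |R(x)|<1 on ℝ⁻.
x=-0.75: |R|=0.3182
R=−1: 1+13/15x = −1+2/15x ⇒ -11/15x=2 ⇒ x=2/(-11/15)=-2.7273
Confirm numerically:
  x=-1.884: |R|=0.50575 <1
  x=-1.701: |R|=0.38653 <1
  x=-1.513: |R|=0.25901 <1
  x=-1.441: |R|=0.20876 <1
  x=-3.116: |R|=1.20139 >1
  x=-3.020: |R|=1.15304 >1
  x=-2.966: |R|=1.12545 >1
Stable set (-2.7273, 0).

z∈(-2.7273,0).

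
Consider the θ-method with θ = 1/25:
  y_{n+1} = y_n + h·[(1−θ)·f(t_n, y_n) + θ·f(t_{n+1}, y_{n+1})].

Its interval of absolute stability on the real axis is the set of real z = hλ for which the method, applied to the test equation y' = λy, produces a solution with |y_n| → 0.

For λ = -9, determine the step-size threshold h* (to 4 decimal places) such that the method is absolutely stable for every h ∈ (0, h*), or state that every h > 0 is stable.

Test eqn y'=λy, z=hλ:
  y_{n+1} = y_n + z·[24/25·y_n + 1/25·y_{n+1}] ⇒ (1 − 1/25z)y_{n+1} = (1 + 24/25z)y_n
  Hence R(z) = (1 + 24/25z)/(1 − 1/25z).

Solve |R(x)|<1 on ℝ⁻.
x=-0.6: |R|=0.4141
R=−1: 1+24/25x = −1+1/25x ⇒ -23/25x=2 ⇒ x=2/(-23/25)=-2.1739
Confirm numerically:
  x=-1.463: |R|=0.38212 <1
  x=-1.197: |R|=0.14231 <1
  x=-1.059: |R|=0.01596 <1
  x=-2.626: |R|=1.37638 >1
  x=-2.572: |R|=1.33208 >1
  x=-2.427: |R|=1.21224 >1
Stable set (-2.1739, 0).

(-2.1739,0); λ=-9 ⇒ h* = (50/23)/9 = 0.2415.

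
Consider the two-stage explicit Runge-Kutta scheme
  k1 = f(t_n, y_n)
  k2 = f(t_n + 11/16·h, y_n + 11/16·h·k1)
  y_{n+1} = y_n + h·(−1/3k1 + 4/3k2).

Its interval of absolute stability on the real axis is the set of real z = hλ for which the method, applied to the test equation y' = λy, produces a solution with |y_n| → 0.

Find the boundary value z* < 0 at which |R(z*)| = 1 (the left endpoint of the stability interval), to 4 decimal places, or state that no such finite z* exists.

z* = -1.0909.

With y'=λy (z=hλ):
  k1=λy_n ⇒ h·k1=z·y_n;  k2=λ(1+11/16z)y_n ⇒ h·k2=z(1+11/16z)y_n
  y_{n+1}/y_n = 1 − 1/3z + 4/3z(1+11/16z) = 1 + z + 11/12z²
  so R(z) = 1 + z + 11/12z².

Solve |R(x)|<1 on ℝ⁻.
x=-1.66: |R|=1.8660
R=1: x+11/12x²=0 ⇒ x=−12/11=-1.0909; min R=1−1/(4·11/12)=0.7273>−1
Confirm numerically:
  x=-0.957: |R|=0.88253 <1
  x=-0.918: |R|=0.85450 <1
  x=-0.911: |R|=0.84976 <1
  x=-0.674: |R|=0.74242 <1
  x=-1.581: |R|=1.71026 >1
  x=-1.280: |R|=1.22187 >1
So |R|<1 on (-1.0909, 0).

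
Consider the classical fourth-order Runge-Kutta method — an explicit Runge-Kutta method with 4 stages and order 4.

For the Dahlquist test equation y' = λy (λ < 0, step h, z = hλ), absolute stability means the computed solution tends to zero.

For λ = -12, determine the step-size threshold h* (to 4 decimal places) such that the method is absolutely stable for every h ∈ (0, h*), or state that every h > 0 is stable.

On y'=λy, z=hλ:
  order 4, 4-stage ⇒ R(z)=1+z+z^2/2+z^3/6+z^4/24
  (e.g. R(-1.7)=0.27417, |R|=0.27417)

Find x<0 with |R(x)|<1.
x=-1.7: |R|=0.2742
|R(-1.67)|=0.2723 |R(-1.44)|=0.2783 |R(-1.19)|=0.3207
Bisect:
  x_lo=-3.3785 |R|=2.3300  x_hi=-0.0955 |R|=0.9089
  mid=-1.73699 |R|=0.27742 →hi
  mid=-2.55774 |R|=0.70774 →hi
  mid=-2.96812 |R|=1.31250 →lo
  mid=-2.76293 |R|=0.96681 →hi
  mid=-2.86553 |R|=1.12786 →lo
  mid=-2.81423 |R|=1.04451 →lo
  mid=-2.78858 |R|=1.00497 →lo
  mid=-2.77576 |R|=0.98571 →hi
  mid=-2.78217 |R|=0.99530 →hi
  mid=-2.78537 |R|=1.00012 →lo
  ...
  [-2.78537,-2.78517] ⇒ x*=-2.7853
So |R|<1 on (-2.7853, 0).

(-2.7853,0); λ=-12 ⇒ h* = 0.2321.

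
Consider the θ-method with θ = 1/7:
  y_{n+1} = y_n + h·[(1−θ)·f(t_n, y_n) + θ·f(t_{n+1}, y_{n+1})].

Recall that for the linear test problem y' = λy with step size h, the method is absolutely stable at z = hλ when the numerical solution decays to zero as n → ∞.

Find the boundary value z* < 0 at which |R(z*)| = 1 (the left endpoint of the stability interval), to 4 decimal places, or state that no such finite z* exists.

With y'=λy (z=hλ):
  y_{n+1} = y_n + z·[6/7·y_n + 1/7·y_{n+1}] ⇒ (1 − 1/7z)y_{n+1} = (1 + 6/7z)y_n
  Hence R(z) = (1 + 6/7z)/(1 − 1/7z).

Solve |R(x)|<1 on ℝ⁻.
x=-0.44: |R|=0.5860
R=−1: 1+6/7x = −1+1/7x ⇒ -5/7x=2 ⇒ x=2/(-5/7)=-2.8000
Confirm numerically:
  x=-2.557: |R|=0.87287 <1
  x=-2.406: |R|=0.79056 <1
  x=-2.107: |R|=0.61952 <1
  x=-1.623: |R|=0.31752 <1
  x=-3.194: |R|=1.19325 >1
  x=-2.860: |R|=1.03043 >1
So |R|<1 on (-2.8000, 0).

left endpoint -2.8000.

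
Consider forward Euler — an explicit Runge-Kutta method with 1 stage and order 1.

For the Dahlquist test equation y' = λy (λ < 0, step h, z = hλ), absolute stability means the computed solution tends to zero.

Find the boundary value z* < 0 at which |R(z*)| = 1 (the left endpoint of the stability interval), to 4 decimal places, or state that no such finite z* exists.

z* = -2.0000.

Set f=λy, z=hλ:
  order 1, 1-stage ⇒ R(z)=1+z
  (e.g. R(-0.41)=0.59000, |R|=0.59000)

Find x<0 with |R(x)|<1.
x=-0.41: |R|=0.5900
|R(-2.12)|=1.1200 |R(-0.88)|=0.1200 |R(-0.87)|=0.1300
Bisect:
  x_lo=-2.3027 |R|=1.3027  x_hi=-0.3352 |R|=0.6648
  mid=-1.31897 |R|=0.31897 →hi
  mid=-1.81086 |R|=0.81086 →hi
  mid=-2.05680 |R|=1.05680 →lo
  mid=-1.93383 |R|=0.93383 →hi
  mid=-1.99532 |R|=0.99532 →hi
  mid=-2.02606 |R|=1.02606 →lo
  mid=-2.01069 |R|=1.01069 →lo
  mid=-2.00300 |R|=1.00300 →lo
  mid=-1.99916 |R|=0.99916 →hi
  ...
  [-2.00000,-1.99988] ⇒ x*=-2.0000
So |R|<1 on (-2.0000, 0).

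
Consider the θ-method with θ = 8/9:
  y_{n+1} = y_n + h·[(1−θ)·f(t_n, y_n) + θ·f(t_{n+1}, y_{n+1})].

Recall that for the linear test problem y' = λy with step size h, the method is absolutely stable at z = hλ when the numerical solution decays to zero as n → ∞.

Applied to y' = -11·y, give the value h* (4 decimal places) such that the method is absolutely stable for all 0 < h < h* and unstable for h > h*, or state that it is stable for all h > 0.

(−∞, 0) — no finite endpoint. Any h>0 works for λ=-11.

Test eqn y'=λy, z=hλ:
  y_{n+1} = y_n + z·[1/9·y_n + 8/9·y_{n+1}] ⇒ (1 − 8/9z)y_{n+1} = (1 + 1/9z)y_n
  R(z) = (1 + 1/9z)/(1 − 8/9z).

Solve |R(x)|<1 on ℝ⁻.
x=-1.64: |R|=0.3327
x=-2: |R|=0.2800
x=-10: |R|=0.0112
x=-100: |R|=0.1125
θ=8/9≥1/2 ⇒ |1+1/9x|<|1−8/9x| ∀x<0 ⇒ stable on all of ℝ⁻.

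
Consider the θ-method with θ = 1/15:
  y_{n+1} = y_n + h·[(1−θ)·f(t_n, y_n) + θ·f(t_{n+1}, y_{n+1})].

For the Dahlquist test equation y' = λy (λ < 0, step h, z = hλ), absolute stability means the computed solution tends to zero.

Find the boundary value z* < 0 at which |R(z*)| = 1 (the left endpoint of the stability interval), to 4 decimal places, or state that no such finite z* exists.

left endpoint -2.3077.

Test eqn y'=λy, z=hλ:
  y_{n+1} = y_n + z·[14/15·y_n + 1/15·y_{n+1}] ⇒ (1 − 1/15z)y_{n+1} = (1 + 14/15z)y_n
  Hence R(z) = (1 + 14/15z)/(1 − 1/15z).

Need |R(x)|<1, x<0.
x=-1.65: |R|=0.4865
R=−1: 1+14/15x = −1+1/15x ⇒ -13/15x=2 ⇒ x=2/(-13/15)=-2.3077
Confirm numerically:
  x=-1.643: |R|=0.48080 <1
  x=-1.495: |R|=0.35950 <1
  x=-1.170: |R|=0.08534 <1
  x=-2.875: |R|=1.41259 >1
  x=-2.332: |R|=1.01823 >1
Stable set (-2.3077, 0).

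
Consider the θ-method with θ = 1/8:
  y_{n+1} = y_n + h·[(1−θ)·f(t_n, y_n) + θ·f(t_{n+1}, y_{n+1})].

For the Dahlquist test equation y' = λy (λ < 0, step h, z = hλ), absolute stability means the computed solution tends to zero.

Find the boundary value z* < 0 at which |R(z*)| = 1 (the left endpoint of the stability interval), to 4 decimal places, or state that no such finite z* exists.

With y'=λy (z=hλ):
  y_{n+1} = y_n + z·[7/8·y_n + 1/8·y_{n+1}] ⇒ (1 − 1/8z)y_{n+1} = (1 + 7/8z)y_n
  ⇒ R(z) = (1 + 7/8z)/(1 − 1/8z).

Find x<0 with |R(x)|<1.
x=-1.39: |R|=0.1842
R=−1: 1+7/8x = −1+1/8x ⇒ -3/4x=2 ⇒ x=2/(-3/4)=-2.6667
Confirm numerically:
  x=-2.641: |R|=0.98553 <1
  x=-2.577: |R|=0.94913 <1
  x=-1.983: |R|=0.58910 <1
  x=-2.801: |R|=1.07462 >1
  x=-2.731: |R|=1.03597 >1
So |R|<1 on (-2.6667, 0).

z* = -2.6667.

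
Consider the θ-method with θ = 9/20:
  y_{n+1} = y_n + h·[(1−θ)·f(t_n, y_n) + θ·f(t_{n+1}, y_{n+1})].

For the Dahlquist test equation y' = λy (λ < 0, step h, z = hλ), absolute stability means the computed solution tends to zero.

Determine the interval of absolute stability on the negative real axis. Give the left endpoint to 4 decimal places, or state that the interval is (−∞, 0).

With y'=λy (z=hλ):
  y_{n+1} = y_n + z·[11/20·y_n + 9/20·y_{n+1}] ⇒ (1 − 9/20z)y_{n+1} = (1 + 11/20z)y_n
  Hence R(z) = (1 + 11/20z)/(1 − 9/20z).

Solve |R(x)|<1 on ℝ⁻.
x=-1.75: |R|=0.0210
R=−1: 1+11/20x = −1+9/20x ⇒ -1/10x=2 ⇒ x=2/(-1/10)=-20.0000
Confirm numerically:
  x=-18.718: |R|=0.98640 <1
  x=-13.339: |R|=0.90488 <1
  x=-12.422: |R|=0.88501 <1
  x=-20.363: |R|=1.00357 >1
  x=-20.277: |R|=1.00274 >1
  x=-20.242: |R|=1.00239 >1
Stable set (-20.0000, 0).

z∈(-20.0000,0).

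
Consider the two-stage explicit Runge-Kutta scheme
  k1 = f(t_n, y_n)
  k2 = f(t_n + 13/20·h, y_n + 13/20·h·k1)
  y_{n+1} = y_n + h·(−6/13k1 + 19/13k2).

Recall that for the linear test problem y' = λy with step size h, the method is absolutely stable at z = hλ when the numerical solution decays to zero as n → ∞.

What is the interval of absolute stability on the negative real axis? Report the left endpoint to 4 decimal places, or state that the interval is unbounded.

Set f=λy, z=hλ:
  k1=λy_n ⇒ h·k1=z·y_n;  k2=λ(1+13/20z)y_n ⇒ h·k2=z(1+13/20z)y_n
  y_{n+1}/y_n = 1 − 6/13z + 19/13z(1+13/20z) = 1 + z + 19/20z²
  R(z) = 1 + z + 19/20z².

Find x<0 with |R(x)|<1.
x=-0.49: |R|=0.7381
R=1: x+19/20x²=0 ⇒ x=−20/19=-1.0526; min R=1−1/(4·19/20)=0.7368>−1
Confirm numerically:
  x=-0.802: |R|=0.80904 <1
  x=-0.758: |R|=0.78784 <1
  x=-0.679: |R|=0.75899 <1
  x=-0.491: |R|=0.73803 <1
  x=-1.442: |R|=1.53340 >1
  x=-1.125: |R|=1.07734 >1
Interval (-1.0526, 0).

z∈(-1.0526,0).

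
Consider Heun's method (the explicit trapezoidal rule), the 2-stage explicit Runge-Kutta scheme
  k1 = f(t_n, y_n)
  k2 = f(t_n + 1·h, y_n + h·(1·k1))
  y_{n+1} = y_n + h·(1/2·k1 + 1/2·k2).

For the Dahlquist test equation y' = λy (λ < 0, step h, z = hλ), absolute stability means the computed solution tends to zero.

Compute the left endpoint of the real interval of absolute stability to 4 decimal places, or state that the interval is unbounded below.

z* = -2.0000.

On y'=λy, z=hλ:
  order 2, 2-stage ⇒ R(z)=1+z+z^2/2
  (e.g. R(-0.73)=0.53645, |R|=0.53645)

Find x<0 with |R(x)|<1.
x=-0.73: |R|=0.5364
|R(-1.95)|=0.9512 |R(-1.17)|=0.5144 |R(-0.56)|=0.5968
Bisect:
  x_lo=-2.4085 |R|=1.4919  x_hi=-0.0905 |R|=0.9136
  mid=-1.24951 |R|=0.53113 →hi
  mid=-1.82900 |R|=0.84362 →hi
  mid=-2.11874 |R|=1.12579 →lo
  mid=-1.97387 |R|=0.97421 →hi
  mid=-2.04630 |R|=1.04738 →lo
  mid=-2.01009 |R|=1.01014 →lo
  mid=-1.99198 |R|=0.99201 →hi
  mid=-2.00103 |R|=1.00103 →lo
  mid=-1.99651 |R|=0.99651 →hi
  ...
  [-2.00004,-1.99990] ⇒ x*=-2.0000
Stable set (-2.0000, 0).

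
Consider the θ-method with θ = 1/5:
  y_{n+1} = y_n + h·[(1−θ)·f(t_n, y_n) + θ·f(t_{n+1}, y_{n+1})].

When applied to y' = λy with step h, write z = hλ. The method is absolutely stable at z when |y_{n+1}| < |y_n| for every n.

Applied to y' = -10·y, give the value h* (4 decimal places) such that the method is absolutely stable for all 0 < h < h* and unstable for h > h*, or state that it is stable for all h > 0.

(-3.3333,0); λ=-10 ⇒ h* = (10/3)/10 = 0.3333.

With y'=λy (z=hλ):
  y_{n+1} = y_n + z·[4/5·y_n + 1/5·y_{n+1}] ⇒ (1 − 1/5z)y_{n+1} = (1 + 4/5z)y_n
  so R(z) = (1 + 4/5z)/(1 − 1/5z).

Need |R(x)|<1, x<0.
x=-0.34: |R|=0.6816
R=−1: 1+4/5x = −1+1/5x ⇒ -3/5x=2 ⇒ x=2/(-3/5)=-3.3333
Confirm numerically:
  x=-2.627: |R|=0.72217 <1
  x=-2.198: |R|=0.52681 <1
  x=-1.657: |R|=0.24455 <1
  x=-1.520: |R|=0.16564 <1
  x=-3.679: |R|=1.11948 >1
  x=-3.421: |R|=1.03123 >1
  x=-3.396: |R|=1.02239 >1
Interval (-3.3333, 0).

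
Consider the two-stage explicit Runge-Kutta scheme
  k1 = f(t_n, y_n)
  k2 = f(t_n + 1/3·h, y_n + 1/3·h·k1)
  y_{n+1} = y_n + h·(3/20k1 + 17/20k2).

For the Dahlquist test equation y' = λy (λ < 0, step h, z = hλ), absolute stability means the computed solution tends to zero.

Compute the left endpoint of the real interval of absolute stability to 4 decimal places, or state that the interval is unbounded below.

With y'=λy (z=hλ):
  k1=λy_n ⇒ h·k1=z·y_n;  k2=λ(1+1/3z)y_n ⇒ h·k2=z(1+1/3z)y_n
  y_{n+1}/y_n = 1 + 3/20z + 17/20z(1+1/3z) = 1 + z + 17/60z²
  Hence R(z) = 1 + z + 17/60z².

Solve |R(x)|<1 on ℝ⁻.
x=-0.5: |R|=0.5708
R=1: x+17/60x²=0 ⇒ x=−60/17=-3.5294; min R=1−1/(4·17/60)=0.1176>−1
Confirm numerically:
  x=-3.060: |R|=0.59302 <1
  x=-2.611: |R|=0.32057 <1
  x=-2.445: |R|=0.24877 <1
  x=-2.089: |R|=0.14744 <1
  x=-4.077: |R|=1.63255 >1
  x=-3.878: |R|=1.38302 >1
  x=-3.830: |R|=1.32619 >1
So |R|<1 on (-3.5294, 0).

z* = -3.5294.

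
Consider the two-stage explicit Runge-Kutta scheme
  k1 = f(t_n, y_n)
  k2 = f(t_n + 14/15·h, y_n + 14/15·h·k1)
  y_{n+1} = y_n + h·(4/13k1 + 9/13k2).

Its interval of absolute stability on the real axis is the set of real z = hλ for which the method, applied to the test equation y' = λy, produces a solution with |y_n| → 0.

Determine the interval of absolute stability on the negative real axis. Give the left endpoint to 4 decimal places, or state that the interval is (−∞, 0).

z∈(-1.5476,0).

Set f=λy, z=hλ:
  k1=λy_n ⇒ h·k1=z·y_n;  k2=λ(1+14/15z)y_n ⇒ h·k2=z(1+14/15z)y_n
  y_{n+1}/y_n = 1 + 4/13z + 9/13z(1+14/15z) = 1 + z + 42/65z²
  so R(z) = 1 + z + 42/65z².

Find x<0 with |R(x)|<1.
x=-1.62: |R|=1.0758
R=1: x+42/65x²=0 ⇒ x=−65/42=-1.5476; min R=1−1/(4·42/65)=0.6131>−1
Confirm numerically:
  x=-1.485: |R|=0.93991 <1
  x=-1.446: |R|=0.90505 <1
  x=-1.312: |R|=0.80025 <1
  x=-2.117: |R|=1.77886 >1
  x=-2.093: |R|=1.73757 >1
  x=-1.734: |R|=1.20883 >1
Interval (-1.5476, 0).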